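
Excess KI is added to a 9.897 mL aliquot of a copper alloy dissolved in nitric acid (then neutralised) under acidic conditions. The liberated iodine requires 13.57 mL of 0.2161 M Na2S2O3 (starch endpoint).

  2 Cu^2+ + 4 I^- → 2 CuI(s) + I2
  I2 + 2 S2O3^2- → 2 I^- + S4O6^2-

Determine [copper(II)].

n(S2O3^2-) = 0.01357 × 0.2161 = 2.932 × 10^-3 mol
n(I2) = n(S2O3^2-)/2 = 1.466 × 10^-3 mol
From the 2:1 ratio, n(Cu2+) in the aliquot = 2/1 × 1.466 × 10^-3 = 2.932 × 10^-3 mol
[Cu2+] = 2.932 × 10^-3 / 0.009897 = 0.2963 mol/L

0.2963 M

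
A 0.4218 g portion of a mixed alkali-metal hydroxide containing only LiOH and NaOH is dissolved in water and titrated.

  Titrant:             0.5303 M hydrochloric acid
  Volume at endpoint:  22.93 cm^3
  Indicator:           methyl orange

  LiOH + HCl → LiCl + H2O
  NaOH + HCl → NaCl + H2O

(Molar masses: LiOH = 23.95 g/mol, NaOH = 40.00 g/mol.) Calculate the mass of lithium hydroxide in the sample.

0.09638 g

n(HCl) = 0.02293 × 0.5303 = 0.01216 mol
Let x = n(LiOH), y = n(NaOH).
Titrant: 1x + 1y = 0.01216;  mass: 23.95x + 40.00y = 0.4218
Solving, x = 4.024 × 10^-3 mol, y = 8.135 × 10^-3 mol
mass of LiOH = 4.024 × 10^-3 × 23.95 = 0.09638 g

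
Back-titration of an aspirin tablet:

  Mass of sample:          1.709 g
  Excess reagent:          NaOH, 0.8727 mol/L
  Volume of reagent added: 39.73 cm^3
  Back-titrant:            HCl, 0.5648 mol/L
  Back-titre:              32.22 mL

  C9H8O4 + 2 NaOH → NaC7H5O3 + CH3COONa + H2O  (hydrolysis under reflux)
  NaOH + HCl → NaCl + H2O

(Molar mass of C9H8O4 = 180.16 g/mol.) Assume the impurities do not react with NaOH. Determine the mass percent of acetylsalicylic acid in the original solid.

n(NaOH) added = 0.03973 × 0.8727 = 0.03467 mol
n(HCl) used in back-titration = 0.03222 × 0.5648 = 0.01820 mol
n(NaOH) left over = 0.01820 mol (1:1 ratio)
n(NaOH) consumed by analyte = 0.03467 − 0.01820 = 0.01647 mol
From the 1:2 ratio, n(C9H8O4) = 1/2 × 0.01647 = 8.237 × 10^-3 mol
mass of C9H8O4 = 8.237 × 10^-3 × 180.16 = 1.484 g
% C9H8O4 = 1.484 / 1.709 × 100 = 86.84 %

86.84 %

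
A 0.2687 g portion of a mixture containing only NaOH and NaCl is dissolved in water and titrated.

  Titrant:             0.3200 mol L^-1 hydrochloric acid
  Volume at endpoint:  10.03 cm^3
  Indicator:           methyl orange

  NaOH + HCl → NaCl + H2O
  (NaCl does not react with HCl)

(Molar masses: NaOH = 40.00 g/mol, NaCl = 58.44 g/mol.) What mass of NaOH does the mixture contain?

0.1284 g

n(HCl) = 0.01003 × 0.3200 = 3.210 × 10^-3 mol
Let x = n(NaOH), y = n(NaCl).
Titrant: 1x = 3.210 × 10^-3;  mass: 40.00x + 58.44y = 0.2687
Solving, x = 3.210 × 10^-3 mol, y = 2.401 × 10^-3 mol
mass of NaOH = 3.210 × 10^-3 × 40.00 = 0.1284 g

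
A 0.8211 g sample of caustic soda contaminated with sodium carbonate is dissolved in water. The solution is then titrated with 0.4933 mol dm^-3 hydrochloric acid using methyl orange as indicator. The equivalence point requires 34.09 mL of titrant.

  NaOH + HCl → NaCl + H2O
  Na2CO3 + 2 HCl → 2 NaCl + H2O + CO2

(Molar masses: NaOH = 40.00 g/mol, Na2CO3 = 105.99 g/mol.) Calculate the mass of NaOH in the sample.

n(HCl) = 0.03409 × 0.4933 = 0.01682 mol
Let x = n(NaOH), y = n(Na2CO3).
Titrant: 1x + 2y = 0.01682;  mass: 40.00x + 105.99y = 0.8211
Solving, x = 5.394 × 10^-3 mol, y = 5.711 × 10^-3 mol
mass of NaOH = 5.394 × 10^-3 × 40.00 = 0.2158 g

0.2158 g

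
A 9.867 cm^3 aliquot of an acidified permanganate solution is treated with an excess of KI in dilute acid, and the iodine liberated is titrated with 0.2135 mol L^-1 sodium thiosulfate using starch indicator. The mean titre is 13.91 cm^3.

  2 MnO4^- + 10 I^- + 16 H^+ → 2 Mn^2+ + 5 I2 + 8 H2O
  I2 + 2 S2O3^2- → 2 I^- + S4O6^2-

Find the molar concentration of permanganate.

0.06020 mol/L

n(S2O3^2-) = 0.01391 × 0.2135 = 2.970 × 10^-3 mol
n(I2) = n(S2O3^2-)/2 = 1.485 × 10^-3 mol
From the 2:5 ratio, n(MnO4^-) in the aliquot = 2/5 × 1.485 × 10^-3 = 5.940 × 10^-4 mol
[MnO4^-] = 5.940 × 10^-4 / 0.009867 = 0.06020 mol/L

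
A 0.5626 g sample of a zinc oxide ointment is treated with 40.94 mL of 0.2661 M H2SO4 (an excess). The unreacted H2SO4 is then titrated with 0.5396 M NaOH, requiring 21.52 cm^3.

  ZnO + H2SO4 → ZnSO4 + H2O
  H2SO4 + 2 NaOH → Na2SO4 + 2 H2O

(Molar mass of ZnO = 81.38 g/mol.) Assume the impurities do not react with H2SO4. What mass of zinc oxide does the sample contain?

n(H2SO4) added = 0.04094 × 0.2661 = 0.01089 mol
n(NaOH) used in back-titration = 0.02152 × 0.5396 = 0.01161 mol
From the 1:2 ratio, n(H2SO4) left over = 1/2 × 0.01161 = 5.806 × 10^-3 mol
n(H2SO4) consumed by analyte = 0.01089 − 5.806 × 10^-3 = 5.088 × 10^-3 mol
n(ZnO) = 5.088 × 10^-3 mol (1:1 ratio)
mass of ZnO = 5.088 × 10^-3 × 81.38 = 0.4141 g

0.4141 g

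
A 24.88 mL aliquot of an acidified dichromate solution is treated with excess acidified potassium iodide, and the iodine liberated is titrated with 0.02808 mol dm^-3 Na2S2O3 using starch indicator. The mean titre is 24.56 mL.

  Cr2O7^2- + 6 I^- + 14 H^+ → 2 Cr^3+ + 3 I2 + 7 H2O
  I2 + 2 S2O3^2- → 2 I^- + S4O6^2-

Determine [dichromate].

0.004620 mol/L

n(S2O3^2-) = 0.02456 × 0.02808 = 6.896 × 10^-4 mol
n(I2) = n(S2O3^2-)/2 = 3.448 × 10^-4 mol
From the 1:3 ratio, n(Cr2O7^2-) in the aliquot = 1/3 × 3.448 × 10^-4 = 1.149 × 10^-4 mol
[Cr2O7^2-] = 1.149 × 10^-4 / 0.02488 = 0.004620 mol/L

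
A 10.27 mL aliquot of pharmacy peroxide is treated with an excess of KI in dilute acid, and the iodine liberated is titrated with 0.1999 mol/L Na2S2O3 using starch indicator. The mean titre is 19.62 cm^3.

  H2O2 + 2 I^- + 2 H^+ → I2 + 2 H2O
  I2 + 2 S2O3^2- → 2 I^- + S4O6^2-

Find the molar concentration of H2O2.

n(S2O3^2-) = 0.01962 × 0.1999 = 3.922 × 10^-3 mol
n(I2) = n(S2O3^2-)/2 = 1.961 × 10^-3 mol
n(H2O2) in the aliquot = 1.961 × 10^-3 mol (1:1 ratio)
[H2O2] = 1.961 × 10^-3 / 0.01027 = 0.1909 mol/L

0.1909 mol/L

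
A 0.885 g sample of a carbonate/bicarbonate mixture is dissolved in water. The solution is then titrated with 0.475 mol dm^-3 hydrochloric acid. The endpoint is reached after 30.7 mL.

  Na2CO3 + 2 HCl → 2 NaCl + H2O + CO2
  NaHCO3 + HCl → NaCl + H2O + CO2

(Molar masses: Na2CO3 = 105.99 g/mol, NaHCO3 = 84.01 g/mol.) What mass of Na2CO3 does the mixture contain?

n(HCl) = 0.0307 × 0.475 = 0.0146 mol
Let x = n(Na2CO3), y = n(NaHCO3).
Titrant: 2x + 1y = 0.0146;  mass: 105.99x + 84.01y = 0.885
Solving, x = 5.48 × 10^-3 mol, y = 3.62 × 10^-3 mol
mass of Na2CO3 = 5.48 × 10^-3 × 105.99 = 0.581 g

0.581 g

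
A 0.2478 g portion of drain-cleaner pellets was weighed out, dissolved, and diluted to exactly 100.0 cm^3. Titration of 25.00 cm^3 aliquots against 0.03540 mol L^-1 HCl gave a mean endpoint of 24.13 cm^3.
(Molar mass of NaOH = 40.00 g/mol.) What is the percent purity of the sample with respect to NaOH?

55.15 %

NaOH + HCl → NaCl + H2O
n(HCl) per titration = 0.02413 × 0.03540 = 8.542 × 10^-4 mol
n(NaOH) in each aliquot = 8.542 × 10^-4 mol (1:1 ratio)
n(NaOH) in the whole flask = 8.542 × 10^-4 × 100.0/25.00 = 3.417 × 10^-3 mol
mass of NaOH = 3.417 × 10^-3 × 40.00 = 0.1367 g
% NaOH = 0.1367 / 0.2478 × 100 = 55.15 %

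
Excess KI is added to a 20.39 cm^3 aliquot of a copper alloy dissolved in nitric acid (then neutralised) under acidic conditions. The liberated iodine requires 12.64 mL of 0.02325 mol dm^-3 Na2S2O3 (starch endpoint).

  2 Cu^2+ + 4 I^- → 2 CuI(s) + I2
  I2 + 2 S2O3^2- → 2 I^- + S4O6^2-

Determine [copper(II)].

0.01441 mol/L

n(S2O3^2-) = 0.01264 × 0.02325 = 2.939 × 10^-4 mol
n(I2) = n(S2O3^2-)/2 = 1.469 × 10^-4 mol
From the 2:1 ratio, n(Cu2+) in the aliquot = 2/1 × 1.469 × 10^-4 = 2.939 × 10^-4 mol
[Cu2+] = 2.939 × 10^-4 / 0.02039 = 0.01441 mol/L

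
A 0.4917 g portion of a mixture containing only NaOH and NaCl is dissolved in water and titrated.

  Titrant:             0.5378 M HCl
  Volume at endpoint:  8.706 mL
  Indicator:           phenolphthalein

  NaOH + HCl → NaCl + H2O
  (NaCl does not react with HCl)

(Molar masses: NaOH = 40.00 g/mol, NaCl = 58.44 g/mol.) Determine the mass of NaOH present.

n(HCl) = 0.008706 × 0.5378 = 4.682 × 10^-3 mol
Let x = n(NaOH), y = n(NaCl).
Titrant: 1x = 4.682 × 10^-3;  mass: 40.00x + 58.44y = 0.4917
Solving, x = 4.682 × 10^-3 mol, y = 5.209 × 10^-3 mol
mass of NaOH = 4.682 × 10^-3 × 40.00 = 0.1873 g

0.1873 g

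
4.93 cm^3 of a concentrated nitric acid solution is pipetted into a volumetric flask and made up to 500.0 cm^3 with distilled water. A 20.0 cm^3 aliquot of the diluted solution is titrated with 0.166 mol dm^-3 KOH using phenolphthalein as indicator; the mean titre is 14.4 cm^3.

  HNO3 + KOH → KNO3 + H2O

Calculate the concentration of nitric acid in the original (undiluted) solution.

12.1 mol/L

n(KOH) = 0.0144 × 0.166 = 2.39 × 10^-3 mol
n(HNO3) in the aliquot = 2.39 × 10^-3 mol (1:1 ratio)
[HNO3]_dilute = 2.39 × 10^-3 / 0.0200 = 0.120 mol/L
Dilution factor = 500.0 / 4.93 = 101.4
[HNO3]_stock = 0.120 × 101.4 = 12.1 mol/L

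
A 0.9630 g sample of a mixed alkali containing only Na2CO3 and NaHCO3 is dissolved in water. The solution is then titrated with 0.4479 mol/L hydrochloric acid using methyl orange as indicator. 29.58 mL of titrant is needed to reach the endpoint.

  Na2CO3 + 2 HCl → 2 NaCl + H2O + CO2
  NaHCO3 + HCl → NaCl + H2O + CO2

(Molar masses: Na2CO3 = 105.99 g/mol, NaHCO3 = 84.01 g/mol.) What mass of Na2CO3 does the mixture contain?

n(HCl) = 0.02958 × 0.4479 = 0.01325 mol
Let x = n(Na2CO3), y = n(NaHCO3).
Titrant: 2x + 1y = 0.01325;  mass: 105.99x + 84.01y = 0.9630
Solving, x = 2.419 × 10^-3 mol, y = 8.411 × 10^-3 mol
mass of Na2CO3 = 2.419 × 10^-3 × 105.99 = 0.2564 g

0.2564 g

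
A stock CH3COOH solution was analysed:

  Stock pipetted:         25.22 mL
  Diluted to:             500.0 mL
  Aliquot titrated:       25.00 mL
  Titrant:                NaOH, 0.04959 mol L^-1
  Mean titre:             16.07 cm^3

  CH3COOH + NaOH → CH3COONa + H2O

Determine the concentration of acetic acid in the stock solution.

0.6320 mol/L

n(NaOH) = 0.01607 × 0.04959 = 7.969 × 10^-4 mol
n(CH3COOH) in the aliquot = 7.969 × 10^-4 mol (1:1 ratio)
[CH3COOH]_dilute = 7.969 × 10^-4 / 0.02500 = 0.03188 mol/L
Dilution factor = 500.0 / 25.22 = 19.83
[CH3COOH]_stock = 0.03188 × 19.83 = 0.6320 mol/L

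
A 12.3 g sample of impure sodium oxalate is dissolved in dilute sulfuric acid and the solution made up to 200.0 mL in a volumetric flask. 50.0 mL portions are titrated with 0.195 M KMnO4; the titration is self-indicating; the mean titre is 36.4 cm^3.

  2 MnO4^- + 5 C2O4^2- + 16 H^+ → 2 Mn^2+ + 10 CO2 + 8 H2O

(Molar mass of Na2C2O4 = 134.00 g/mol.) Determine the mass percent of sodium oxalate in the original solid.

n(KMnO4) per titration = 0.0364 × 0.195 = 7.10 × 10^-3 mol
From the 5:2 ratio, n(Na2C2O4) in each aliquot = 5/2 × 7.10 × 10^-3 = 0.0177 mol
n(Na2C2O4) in the whole flask = 0.0177 × 200.0/50.0 = 0.0710 mol
mass of Na2C2O4 = 0.0710 × 134.00 = 9.51 g
% Na2C2O4 = 9.51 / 12.3 × 100 = 77.3 %

77.3 %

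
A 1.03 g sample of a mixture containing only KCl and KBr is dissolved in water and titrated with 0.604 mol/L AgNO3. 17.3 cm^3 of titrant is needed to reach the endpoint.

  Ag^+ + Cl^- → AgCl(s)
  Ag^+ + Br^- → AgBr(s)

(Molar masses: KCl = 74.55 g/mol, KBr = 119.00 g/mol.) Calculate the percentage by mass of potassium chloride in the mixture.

n(AgNO3) = 0.0173 × 0.604 = 0.0104 mol
Let x = n(KCl), y = n(KBr).
Titrant: 1x + 1y = 0.0104;  mass: 74.55x + 119.00y = 1.03
Solving, x = 4.80 × 10^-3 mol, y = 5.65 × 10^-3 mol
mass of KCl = 4.80 × 10^-3 × 74.55 = 0.358 g
% KCl = 0.358 / 1.03 × 100 = 34.8 %

34.8 %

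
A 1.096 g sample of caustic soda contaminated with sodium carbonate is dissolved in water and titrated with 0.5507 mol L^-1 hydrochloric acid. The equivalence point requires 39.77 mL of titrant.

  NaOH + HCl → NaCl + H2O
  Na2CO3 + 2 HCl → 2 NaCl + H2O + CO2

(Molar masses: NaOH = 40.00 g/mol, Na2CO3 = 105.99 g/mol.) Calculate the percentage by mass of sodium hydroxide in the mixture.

n(HCl) = 0.03977 × 0.5507 = 0.02190 mol
Let x = n(NaOH), y = n(Na2CO3).
Titrant: 1x + 2y = 0.02190;  mass: 40.00x + 105.99y = 1.096
Solving, x = 4.976 × 10^-3 mol, y = 8.463 × 10^-3 mol
mass of NaOH = 4.976 × 10^-3 × 40.00 = 0.1990 g
% NaOH = 0.1990 / 1.096 × 100 = 18.16 %

18.16 %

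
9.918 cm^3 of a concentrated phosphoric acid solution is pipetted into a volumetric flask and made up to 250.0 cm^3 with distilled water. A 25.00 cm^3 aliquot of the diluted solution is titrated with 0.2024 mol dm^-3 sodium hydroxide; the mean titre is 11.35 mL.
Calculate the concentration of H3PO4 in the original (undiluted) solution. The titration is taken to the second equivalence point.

1.158 mol/L

H3PO4 + 2 NaOH → Na2HPO4 + 2 H2O
n(NaOH) = 0.01135 × 0.2024 = 2.297 × 10^-3 mol
From the 1:2 ratio, n(H3PO4) in the aliquot = 1/2 × 2.297 × 10^-3 = 1.149 × 10^-3 mol
[H3PO4]_dilute = 1.149 × 10^-3 / 0.02500 = 0.04594 mol/L
Dilution factor = 250.0 / 9.918 = 25.21
[H3PO4]_stock = 0.04594 × 25.21 = 1.158 mol/L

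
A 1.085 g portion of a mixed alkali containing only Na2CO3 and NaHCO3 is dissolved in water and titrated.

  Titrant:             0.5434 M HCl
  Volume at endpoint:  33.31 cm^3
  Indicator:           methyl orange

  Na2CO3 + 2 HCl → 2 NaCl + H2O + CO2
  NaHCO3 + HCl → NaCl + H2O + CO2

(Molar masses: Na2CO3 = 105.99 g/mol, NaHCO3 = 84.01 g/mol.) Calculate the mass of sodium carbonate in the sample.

0.7444 g

n(HCl) = 0.03331 × 0.5434 = 0.01810 mol
Let x = n(Na2CO3), y = n(NaHCO3).
Titrant: 2x + 1y = 0.01810;  mass: 105.99x + 84.01y = 1.085
Solving, x = 7.023 × 10^-3 mol, y = 4.055 × 10^-3 mol
mass of Na2CO3 = 7.023 × 10^-3 × 105.99 = 0.7444 g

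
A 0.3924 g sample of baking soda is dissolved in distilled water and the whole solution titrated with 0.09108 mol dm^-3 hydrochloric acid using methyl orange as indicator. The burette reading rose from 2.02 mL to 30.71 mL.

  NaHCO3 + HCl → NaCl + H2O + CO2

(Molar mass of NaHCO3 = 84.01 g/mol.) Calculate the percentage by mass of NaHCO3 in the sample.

n(HCl) = 0.02869 L × 0.09108 mol/L = 2.613 × 10^-3 mol
n(NaHCO3) = 2.613 × 10^-3 mol (1:1 ratio)
mass of NaHCO3 = 2.613 × 10^-3 × 84.01 g/mol = 0.2195 g
% NaHCO3 = 0.2195 / 0.3924 × 100 = 55.94 %

55.94 %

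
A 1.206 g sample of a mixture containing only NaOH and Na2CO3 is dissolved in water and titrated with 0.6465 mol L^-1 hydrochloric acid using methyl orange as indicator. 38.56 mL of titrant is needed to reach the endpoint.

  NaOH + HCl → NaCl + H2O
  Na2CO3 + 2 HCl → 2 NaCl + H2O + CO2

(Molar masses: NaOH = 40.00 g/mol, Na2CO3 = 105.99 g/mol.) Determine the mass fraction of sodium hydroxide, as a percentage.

n(HCl) = 0.03856 × 0.6465 = 0.02493 mol
Let x = n(NaOH), y = n(Na2CO3).
Titrant: 1x + 2y = 0.02493;  mass: 40.00x + 105.99y = 1.206
Solving, x = 8.858 × 10^-3 mol, y = 8.035 × 10^-3 mol
mass of NaOH = 8.858 × 10^-3 × 40.00 = 0.3543 g
% NaOH = 0.3543 / 1.206 × 100 = 29.38 %

29.38 %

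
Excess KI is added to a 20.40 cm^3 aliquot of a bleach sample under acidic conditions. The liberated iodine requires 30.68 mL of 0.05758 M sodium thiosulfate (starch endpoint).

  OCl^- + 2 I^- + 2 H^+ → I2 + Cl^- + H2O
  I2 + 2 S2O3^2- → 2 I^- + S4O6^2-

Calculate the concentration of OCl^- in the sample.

n(S2O3^2-) = 0.03068 × 0.05758 = 1.767 × 10^-3 mol
n(I2) = n(S2O3^2-)/2 = 8.833 × 10^-4 mol
n(OCl^-) in the aliquot = 8.833 × 10^-4 mol (1:1 ratio)
[OCl^-] = 8.833 × 10^-4 / 0.02040 = 0.04330 mol/L

0.04330 M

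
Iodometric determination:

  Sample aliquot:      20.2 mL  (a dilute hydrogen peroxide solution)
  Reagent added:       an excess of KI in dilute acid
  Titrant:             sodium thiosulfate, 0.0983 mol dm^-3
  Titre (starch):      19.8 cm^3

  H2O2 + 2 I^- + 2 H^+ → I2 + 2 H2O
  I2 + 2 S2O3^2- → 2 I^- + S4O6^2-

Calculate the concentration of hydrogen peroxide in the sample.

n(S2O3^2-) = 0.0198 × 0.0983 = 1.95 × 10^-3 mol
n(I2) = n(S2O3^2-)/2 = 9.73 × 10^-4 mol
n(H2O2) in the aliquot = 9.73 × 10^-4 mol (1:1 ratio)
[H2O2] = 9.73 × 10^-4 / 0.0202 = 0.0482 mol/L

0.0482 mol/L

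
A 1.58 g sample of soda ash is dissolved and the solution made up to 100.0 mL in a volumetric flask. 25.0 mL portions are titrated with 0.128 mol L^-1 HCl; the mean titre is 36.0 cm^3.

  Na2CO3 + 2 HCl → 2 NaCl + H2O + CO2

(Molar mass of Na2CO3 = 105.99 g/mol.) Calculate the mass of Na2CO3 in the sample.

n(HCl) per titration = 0.0360 × 0.128 = 4.61 × 10^-3 mol
From the 1:2 ratio, n(Na2CO3) in each aliquot = 1/2 × 4.61 × 10^-3 = 2.30 × 10^-3 mol
n(Na2CO3) in the whole flask = 2.30 × 10^-3 × 100.0/25.0 = 9.22 × 10^-3 mol
mass of Na2CO3 = 9.22 × 10^-3 × 105.99 = 0.977 g

0.977 g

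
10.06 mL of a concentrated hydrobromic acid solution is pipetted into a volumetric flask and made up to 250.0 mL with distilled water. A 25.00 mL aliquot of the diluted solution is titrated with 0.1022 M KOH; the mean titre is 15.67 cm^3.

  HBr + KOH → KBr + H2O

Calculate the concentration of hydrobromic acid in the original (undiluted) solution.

n(KOH) = 0.01567 × 0.1022 = 1.601 × 10^-3 mol
n(HBr) in the aliquot = 1.601 × 10^-3 mol (1:1 ratio)
[HBr]_dilute = 1.601 × 10^-3 / 0.02500 = 0.06406 mol/L
Dilution factor = 250.0 / 10.06 = 24.85
[HBr]_stock = 0.06406 × 24.85 = 1.592 mol/L

1.592 M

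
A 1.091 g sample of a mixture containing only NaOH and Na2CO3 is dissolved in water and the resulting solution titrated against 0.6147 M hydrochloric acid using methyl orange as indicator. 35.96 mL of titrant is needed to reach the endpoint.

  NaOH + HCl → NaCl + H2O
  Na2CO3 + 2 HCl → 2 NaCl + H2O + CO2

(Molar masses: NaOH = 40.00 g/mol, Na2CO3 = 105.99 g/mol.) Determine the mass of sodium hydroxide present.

n(HCl) = 0.03596 × 0.6147 = 0.02210 mol
Let x = n(NaOH), y = n(Na2CO3).
Titrant: 1x + 2y = 0.02210;  mass: 40.00x + 105.99y = 1.091
Solving, x = 6.190 × 10^-3 mol, y = 7.958 × 10^-3 mol
mass of NaOH = 6.190 × 10^-3 × 40.00 = 0.2476 g

0.2476 g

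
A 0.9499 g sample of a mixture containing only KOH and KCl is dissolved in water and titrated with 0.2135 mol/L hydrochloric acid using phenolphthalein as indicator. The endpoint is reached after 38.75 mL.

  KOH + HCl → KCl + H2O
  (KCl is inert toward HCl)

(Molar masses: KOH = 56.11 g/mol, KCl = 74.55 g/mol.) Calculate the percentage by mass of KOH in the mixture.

48.87 %

n(HCl) = 0.03875 × 0.2135 = 8.273 × 10^-3 mol
Let x = n(KOH), y = n(KCl).
Titrant: 1x = 8.273 × 10^-3;  mass: 56.11x + 74.55y = 0.9499
Solving, x = 8.273 × 10^-3 mol, y = 6.515 × 10^-3 mol
mass of KOH = 8.273 × 10^-3 × 56.11 = 0.4642 g
% KOH = 0.4642 / 0.9499 × 100 = 48.87 %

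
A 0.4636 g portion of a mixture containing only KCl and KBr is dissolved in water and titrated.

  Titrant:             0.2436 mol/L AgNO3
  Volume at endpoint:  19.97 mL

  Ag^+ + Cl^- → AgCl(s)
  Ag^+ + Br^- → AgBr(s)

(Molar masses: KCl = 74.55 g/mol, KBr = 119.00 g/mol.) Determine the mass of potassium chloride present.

n(AgNO3) = 0.01997 × 0.2436 = 4.865 × 10^-3 mol
Let x = n(KCl), y = n(KBr).
Titrant: 1x + 1y = 4.865 × 10^-3;  mass: 74.55x + 119.00y = 0.4636
Solving, x = 2.594 × 10^-3 mol, y = 2.271 × 10^-3 mol
mass of KCl = 2.594 × 10^-3 × 74.55 = 0.1934 g

0.1934 g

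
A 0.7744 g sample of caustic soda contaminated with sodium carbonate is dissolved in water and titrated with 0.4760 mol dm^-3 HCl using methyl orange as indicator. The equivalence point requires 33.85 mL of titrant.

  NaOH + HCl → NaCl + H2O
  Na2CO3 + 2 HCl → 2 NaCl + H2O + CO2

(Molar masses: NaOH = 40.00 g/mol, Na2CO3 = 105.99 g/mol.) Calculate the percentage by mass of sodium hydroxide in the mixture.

n(HCl) = 0.03385 × 0.4760 = 0.01611 mol
Let x = n(NaOH), y = n(Na2CO3).
Titrant: 1x + 2y = 0.01611;  mass: 40.00x + 105.99y = 0.7744
Solving, x = 6.117 × 10^-3 mol, y = 4.998 × 10^-3 mol
mass of NaOH = 6.117 × 10^-3 × 40.00 = 0.2447 g
% NaOH = 0.2447 / 0.7744 × 100 = 31.59 %

31.59 %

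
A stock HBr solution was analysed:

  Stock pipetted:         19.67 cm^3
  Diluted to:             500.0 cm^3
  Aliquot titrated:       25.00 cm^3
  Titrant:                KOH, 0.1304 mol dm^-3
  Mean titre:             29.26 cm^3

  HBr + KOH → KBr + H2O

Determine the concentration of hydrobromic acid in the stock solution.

n(KOH) = 0.02926 × 0.1304 = 3.816 × 10^-3 mol
n(HBr) in the aliquot = 3.816 × 10^-3 mol (1:1 ratio)
[HBr]_dilute = 3.816 × 10^-3 / 0.02500 = 0.1526 mol/L
Dilution factor = 500.0 / 19.67 = 25.42
[HBr]_stock = 0.1526 × 25.42 = 3.880 mol/L

3.880 mol/L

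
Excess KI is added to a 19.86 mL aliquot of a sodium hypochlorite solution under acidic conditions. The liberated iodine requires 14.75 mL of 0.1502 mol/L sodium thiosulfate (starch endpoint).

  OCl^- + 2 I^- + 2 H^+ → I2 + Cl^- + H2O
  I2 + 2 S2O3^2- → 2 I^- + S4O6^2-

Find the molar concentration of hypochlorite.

0.05578 mol/L

n(S2O3^2-) = 0.01475 × 0.1502 = 2.215 × 10^-3 mol
n(I2) = n(S2O3^2-)/2 = 1.108 × 10^-3 mol
n(OCl^-) in the aliquot = 1.108 × 10^-3 mol (1:1 ratio)
[OCl^-] = 1.108 × 10^-3 / 0.01986 = 0.05578 mol/L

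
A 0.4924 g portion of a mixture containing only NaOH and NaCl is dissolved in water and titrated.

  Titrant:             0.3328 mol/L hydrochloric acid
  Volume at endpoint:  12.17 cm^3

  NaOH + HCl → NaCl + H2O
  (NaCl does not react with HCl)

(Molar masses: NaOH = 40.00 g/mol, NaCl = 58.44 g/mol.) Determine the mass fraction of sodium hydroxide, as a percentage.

32.90 %

n(HCl) = 0.01217 × 0.3328 = 4.050 × 10^-3 mol
Let x = n(NaOH), y = n(NaCl).
Titrant: 1x = 4.050 × 10^-3;  mass: 40.00x + 58.44y = 0.4924
Solving, x = 4.050 × 10^-3 mol, y = 5.654 × 10^-3 mol
mass of NaOH = 4.050 × 10^-3 × 40.00 = 0.1620 g
% NaOH = 0.1620 / 0.4924 × 100 = 32.90 %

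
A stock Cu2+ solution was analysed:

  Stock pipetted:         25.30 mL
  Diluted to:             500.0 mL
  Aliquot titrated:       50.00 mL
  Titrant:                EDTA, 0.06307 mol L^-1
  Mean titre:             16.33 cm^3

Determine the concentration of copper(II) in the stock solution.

Cu^2+ + EDTA^4- → [Cu(EDTA)]^2-
n(EDTA) = 0.01633 × 0.06307 = 1.030 × 10^-3 mol
n(Cu2+) in the aliquot = 1.030 × 10^-3 mol (1:1 ratio)
[Cu2+]_dilute = 1.030 × 10^-3 / 0.05000 = 0.02060 mol/L
Dilution factor = 500.0 / 25.30 = 19.76
[Cu2+]_stock = 0.02060 × 19.76 = 0.4071 mol/L

0.4071 mol/L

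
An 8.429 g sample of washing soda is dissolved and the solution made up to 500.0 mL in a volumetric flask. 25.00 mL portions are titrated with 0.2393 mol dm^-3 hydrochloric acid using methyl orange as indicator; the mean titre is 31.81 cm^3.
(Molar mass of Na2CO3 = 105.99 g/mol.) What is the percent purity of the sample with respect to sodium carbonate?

Na2CO3 + 2 HCl → 2 NaCl + H2O + CO2
n(HCl) per titration = 0.03181 × 0.2393 = 7.612 × 10^-3 mol
From the 1:2 ratio, n(Na2CO3) in each aliquot = 1/2 × 7.612 × 10^-3 = 3.806 × 10^-3 mol
n(Na2CO3) in the whole flask = 3.806 × 10^-3 × 500.0/25.00 = 0.07612 mol
mass of Na2CO3 = 0.07612 × 105.99 = 8.068 g
% Na2CO3 = 8.068 / 8.429 × 100 = 95.72 %

95.72 %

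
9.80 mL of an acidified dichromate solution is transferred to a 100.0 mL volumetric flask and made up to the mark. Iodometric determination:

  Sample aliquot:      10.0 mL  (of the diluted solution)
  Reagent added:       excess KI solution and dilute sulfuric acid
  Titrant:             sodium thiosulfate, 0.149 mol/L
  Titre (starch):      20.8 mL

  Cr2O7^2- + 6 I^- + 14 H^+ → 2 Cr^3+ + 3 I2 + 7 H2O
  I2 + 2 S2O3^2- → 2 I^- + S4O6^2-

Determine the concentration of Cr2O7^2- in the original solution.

n(S2O3^2-) = 0.0208 × 0.149 = 3.10 × 10^-3 mol
n(I2) = n(S2O3^2-)/2 = 1.55 × 10^-3 mol
From the 1:3 ratio, n(Cr2O7^2-) in the aliquot = 1/3 × 1.55 × 10^-3 = 5.17 × 10^-4 mol
[Cr2O7^2-]_dilute = 5.17 × 10^-4 / 0.0100 = 0.0517 mol/L
[Cr2O7^2-]_original = 0.0517 × 100.0/9.80 = 0.527 mol/L

0.527 mol/L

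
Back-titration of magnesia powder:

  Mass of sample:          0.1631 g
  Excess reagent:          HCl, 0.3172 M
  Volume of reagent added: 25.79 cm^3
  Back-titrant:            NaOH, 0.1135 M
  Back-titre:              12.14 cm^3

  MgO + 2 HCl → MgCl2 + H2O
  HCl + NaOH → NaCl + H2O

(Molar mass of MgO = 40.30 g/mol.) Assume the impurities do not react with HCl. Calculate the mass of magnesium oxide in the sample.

0.1371 g

n(HCl) added = 0.02579 × 0.3172 = 8.181 × 10^-3 mol
n(NaOH) used in back-titration = 0.01214 × 0.1135 = 1.378 × 10^-3 mol
n(HCl) left over = 1.378 × 10^-3 mol (1:1 ratio)
n(HCl) consumed by analyte = 8.181 × 10^-3 − 1.378 × 10^-3 = 6.803 × 10^-3 mol
From the 1:2 ratio, n(MgO) = 1/2 × 6.803 × 10^-3 = 3.401 × 10^-3 mol
mass of MgO = 3.401 × 10^-3 × 40.30 = 0.1371 g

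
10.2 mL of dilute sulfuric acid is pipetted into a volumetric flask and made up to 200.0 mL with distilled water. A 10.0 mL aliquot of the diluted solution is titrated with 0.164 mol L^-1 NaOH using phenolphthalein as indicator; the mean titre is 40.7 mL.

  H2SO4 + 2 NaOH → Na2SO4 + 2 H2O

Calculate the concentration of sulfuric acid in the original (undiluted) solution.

6.54 mol/L

n(NaOH) = 0.0407 × 0.164 = 6.67 × 10^-3 mol
From the 1:2 ratio, n(H2SO4) in the aliquot = 1/2 × 6.67 × 10^-3 = 3.34 × 10^-3 mol
[H2SO4]_dilute = 3.34 × 10^-3 / 0.0100 = 0.334 mol/L
Dilution factor = 200.0 / 10.2 = 19.61
[H2SO4]_stock = 0.334 × 19.61 = 6.54 mol/L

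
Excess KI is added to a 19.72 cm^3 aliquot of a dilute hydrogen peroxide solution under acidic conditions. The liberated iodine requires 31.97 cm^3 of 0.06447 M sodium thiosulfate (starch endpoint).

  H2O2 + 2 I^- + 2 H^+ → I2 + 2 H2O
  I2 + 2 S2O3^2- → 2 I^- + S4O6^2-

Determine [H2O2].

n(S2O3^2-) = 0.03197 × 0.06447 = 2.061 × 10^-3 mol
n(I2) = n(S2O3^2-)/2 = 1.031 × 10^-3 mol
n(H2O2) in the aliquot = 1.031 × 10^-3 mol (1:1 ratio)
[H2O2] = 1.031 × 10^-3 / 0.01972 = 0.05226 mol/L

0.05226 M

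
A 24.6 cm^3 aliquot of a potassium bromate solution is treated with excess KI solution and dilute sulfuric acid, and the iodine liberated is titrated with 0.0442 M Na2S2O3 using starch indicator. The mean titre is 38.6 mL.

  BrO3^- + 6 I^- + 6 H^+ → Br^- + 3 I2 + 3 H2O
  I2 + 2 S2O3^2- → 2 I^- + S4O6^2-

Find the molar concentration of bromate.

0.0116 M

n(S2O3^2-) = 0.0386 × 0.0442 = 1.71 × 10^-3 mol
n(I2) = n(S2O3^2-)/2 = 8.53 × 10^-4 mol
From the 1:3 ratio, n(BrO3^-) in the aliquot = 1/3 × 8.53 × 10^-4 = 2.84 × 10^-4 mol
[BrO3^-] = 2.84 × 10^-4 / 0.0246 = 0.0116 mol/L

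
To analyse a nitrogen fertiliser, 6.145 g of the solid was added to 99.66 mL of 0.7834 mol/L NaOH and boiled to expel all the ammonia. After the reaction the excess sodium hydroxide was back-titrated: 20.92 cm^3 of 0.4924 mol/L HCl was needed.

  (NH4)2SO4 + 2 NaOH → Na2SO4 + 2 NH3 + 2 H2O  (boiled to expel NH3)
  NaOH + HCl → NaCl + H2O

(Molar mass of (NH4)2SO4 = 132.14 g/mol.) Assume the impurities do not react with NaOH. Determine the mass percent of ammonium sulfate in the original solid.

72.87 %

n(NaOH) added = 0.09966 × 0.7834 = 0.07807 mol
n(HCl) used in back-titration = 0.02092 × 0.4924 = 0.01030 mol
n(NaOH) left over = 0.01030 mol (1:1 ratio)
n(NaOH) consumed by analyte = 0.07807 − 0.01030 = 0.06777 mol
From the 1:2 ratio, n((NH4)2SO4) = 1/2 × 0.06777 = 0.03389 mol
mass of (NH4)2SO4 = 0.03389 × 132.14 = 4.478 g
% (NH4)2SO4 = 4.478 / 6.145 × 100 = 72.87 %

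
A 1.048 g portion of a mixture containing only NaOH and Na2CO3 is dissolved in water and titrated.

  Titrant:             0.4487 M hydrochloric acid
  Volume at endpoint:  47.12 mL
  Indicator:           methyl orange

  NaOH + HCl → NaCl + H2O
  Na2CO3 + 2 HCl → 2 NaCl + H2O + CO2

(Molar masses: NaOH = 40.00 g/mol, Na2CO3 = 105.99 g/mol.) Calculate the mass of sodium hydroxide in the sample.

0.2230 g

n(HCl) = 0.04712 × 0.4487 = 0.02114 mol
Let x = n(NaOH), y = n(Na2CO3).
Titrant: 1x + 2y = 0.02114;  mass: 40.00x + 105.99y = 1.048
Solving, x = 5.576 × 10^-3 mol, y = 7.783 × 10^-3 mol
mass of NaOH = 5.576 × 10^-3 × 40.00 = 0.2230 g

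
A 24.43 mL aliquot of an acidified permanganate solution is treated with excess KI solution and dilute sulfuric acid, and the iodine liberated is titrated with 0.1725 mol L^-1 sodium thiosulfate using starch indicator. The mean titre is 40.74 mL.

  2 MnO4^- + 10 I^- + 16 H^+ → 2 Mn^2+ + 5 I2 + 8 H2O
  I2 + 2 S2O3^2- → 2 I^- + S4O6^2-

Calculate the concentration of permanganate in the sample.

n(S2O3^2-) = 0.04074 × 0.1725 = 7.028 × 10^-3 mol
n(I2) = n(S2O3^2-)/2 = 3.514 × 10^-3 mol
From the 2:5 ratio, n(MnO4^-) in the aliquot = 2/5 × 3.514 × 10^-3 = 1.406 × 10^-3 mol
[MnO4^-] = 1.406 × 10^-3 / 0.02443 = 0.05753 mol/L

0.05753 mol/L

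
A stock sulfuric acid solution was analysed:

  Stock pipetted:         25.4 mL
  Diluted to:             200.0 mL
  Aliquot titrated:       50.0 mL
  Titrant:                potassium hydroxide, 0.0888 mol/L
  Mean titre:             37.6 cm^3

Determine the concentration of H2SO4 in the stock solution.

H2SO4 + 2 KOH → K2SO4 + 2 H2O
n(KOH) = 0.0376 × 0.0888 = 3.34 × 10^-3 mol
From the 1:2 ratio, n(H2SO4) in the aliquot = 1/2 × 3.34 × 10^-3 = 1.67 × 10^-3 mol
[H2SO4]_dilute = 1.67 × 10^-3 / 0.0500 = 0.0334 mol/L
Dilution factor = 200.0 / 25.4 = 7.874
[H2SO4]_stock = 0.0334 × 7.874 = 0.263 mol/L

0.263 mol/L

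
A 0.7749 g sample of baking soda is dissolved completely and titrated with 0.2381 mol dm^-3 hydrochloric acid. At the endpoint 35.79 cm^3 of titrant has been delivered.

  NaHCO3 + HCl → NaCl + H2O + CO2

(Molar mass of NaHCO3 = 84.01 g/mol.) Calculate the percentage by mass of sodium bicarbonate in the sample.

n(HCl) = 0.03579 L × 0.2381 mol/L = 8.522 × 10^-3 mol
n(NaHCO3) = 8.522 × 10^-3 mol (1:1 ratio)
mass of NaHCO3 = 8.522 × 10^-3 × 84.01 g/mol = 0.7159 g
% NaHCO3 = 0.7159 / 0.7749 × 100 = 92.39 %

92.39 %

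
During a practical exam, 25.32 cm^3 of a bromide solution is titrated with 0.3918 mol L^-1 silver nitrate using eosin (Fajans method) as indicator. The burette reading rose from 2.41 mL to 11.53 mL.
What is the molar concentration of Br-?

Ag^+ + Br^- → AgBr(s)
n(AgNO3) = 0.009120 L × 0.3918 mol/L = 3.573 × 10^-3 mol
n(Br-) = 3.573 × 10^-3 mol (1:1 mole ratio)
[Br-] = 3.573 × 10^-3 mol / 0.02532 L = 0.1411 mol/L

0.1411 mol/L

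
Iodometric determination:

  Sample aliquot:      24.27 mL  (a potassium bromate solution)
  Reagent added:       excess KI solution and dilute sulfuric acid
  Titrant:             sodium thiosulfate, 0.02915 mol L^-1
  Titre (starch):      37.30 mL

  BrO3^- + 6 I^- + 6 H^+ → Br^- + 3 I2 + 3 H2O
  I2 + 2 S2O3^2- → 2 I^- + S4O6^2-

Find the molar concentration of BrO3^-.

0.007467 mol/L

n(S2O3^2-) = 0.03730 × 0.02915 = 1.087 × 10^-3 mol
n(I2) = n(S2O3^2-)/2 = 5.436 × 10^-4 mol
From the 1:3 ratio, n(BrO3^-) in the aliquot = 1/3 × 5.436 × 10^-4 = 1.812 × 10^-4 mol
[BrO3^-] = 1.812 × 10^-4 / 0.02427 = 0.007467 mol/L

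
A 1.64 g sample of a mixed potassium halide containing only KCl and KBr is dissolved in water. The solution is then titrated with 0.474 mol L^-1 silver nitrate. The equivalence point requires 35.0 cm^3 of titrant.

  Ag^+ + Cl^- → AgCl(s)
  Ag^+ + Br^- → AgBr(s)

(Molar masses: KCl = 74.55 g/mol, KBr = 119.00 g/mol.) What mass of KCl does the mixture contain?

n(AgNO3) = 0.0350 × 0.474 = 0.0166 mol
Let x = n(KCl), y = n(KBr).
Titrant: 1x + 1y = 0.0166;  mass: 74.55x + 119.00y = 1.64
Solving, x = 7.52 × 10^-3 mol, y = 9.07 × 10^-3 mol
mass of KCl = 7.52 × 10^-3 × 74.55 = 0.561 g

0.561 g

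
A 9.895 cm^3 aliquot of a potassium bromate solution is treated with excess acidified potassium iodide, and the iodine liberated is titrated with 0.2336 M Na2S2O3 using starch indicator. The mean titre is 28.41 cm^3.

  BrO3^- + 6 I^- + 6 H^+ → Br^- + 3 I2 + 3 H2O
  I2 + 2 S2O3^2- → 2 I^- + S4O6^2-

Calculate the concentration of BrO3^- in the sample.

n(S2O3^2-) = 0.02841 × 0.2336 = 6.637 × 10^-3 mol
n(I2) = n(S2O3^2-)/2 = 3.318 × 10^-3 mol
From the 1:3 ratio, n(BrO3^-) in the aliquot = 1/3 × 3.318 × 10^-3 = 1.106 × 10^-3 mol
[BrO3^-] = 1.106 × 10^-3 / 0.009895 = 0.1118 mol/L

0.1118 M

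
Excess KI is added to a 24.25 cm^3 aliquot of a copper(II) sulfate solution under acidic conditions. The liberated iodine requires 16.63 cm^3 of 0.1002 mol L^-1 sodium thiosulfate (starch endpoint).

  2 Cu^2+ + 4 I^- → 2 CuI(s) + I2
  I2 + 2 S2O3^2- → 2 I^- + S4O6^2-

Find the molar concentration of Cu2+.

0.06871 mol/L

n(S2O3^2-) = 0.01663 × 0.1002 = 1.666 × 10^-3 mol
n(I2) = n(S2O3^2-)/2 = 8.332 × 10^-4 mol
From the 2:1 ratio, n(Cu2+) in the aliquot = 2/1 × 8.332 × 10^-4 = 1.666 × 10^-3 mol
[Cu2+] = 1.666 × 10^-3 / 0.02425 = 0.06871 mol/L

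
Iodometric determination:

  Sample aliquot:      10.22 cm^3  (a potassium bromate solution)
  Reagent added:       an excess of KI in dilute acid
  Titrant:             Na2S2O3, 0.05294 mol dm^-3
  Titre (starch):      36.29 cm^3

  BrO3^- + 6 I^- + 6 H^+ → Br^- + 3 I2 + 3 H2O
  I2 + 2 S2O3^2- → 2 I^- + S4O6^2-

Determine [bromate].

0.03133 mol/L

n(S2O3^2-) = 0.03629 × 0.05294 = 1.921 × 10^-3 mol
n(I2) = n(S2O3^2-)/2 = 9.606 × 10^-4 mol
From the 1:3 ratio, n(BrO3^-) in the aliquot = 1/3 × 9.606 × 10^-4 = 3.202 × 10^-4 mol
[BrO3^-] = 3.202 × 10^-4 / 0.01022 = 0.03133 mol/L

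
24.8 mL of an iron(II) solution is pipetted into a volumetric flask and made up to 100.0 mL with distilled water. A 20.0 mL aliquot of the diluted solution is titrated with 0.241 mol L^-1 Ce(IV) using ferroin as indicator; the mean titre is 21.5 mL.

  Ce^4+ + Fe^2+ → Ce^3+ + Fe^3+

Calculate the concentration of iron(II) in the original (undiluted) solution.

1.04 mol/L

n(Ce4+) = 0.0215 × 0.241 = 5.18 × 10^-3 mol
n(Fe2+) in the aliquot = 5.18 × 10^-3 mol (1:1 ratio)
[Fe2+]_dilute = 5.18 × 10^-3 / 0.0200 = 0.259 mol/L
Dilution factor = 100.0 / 24.8 = 4.032
[Fe2+]_stock = 0.259 × 4.032 = 1.04 mol/L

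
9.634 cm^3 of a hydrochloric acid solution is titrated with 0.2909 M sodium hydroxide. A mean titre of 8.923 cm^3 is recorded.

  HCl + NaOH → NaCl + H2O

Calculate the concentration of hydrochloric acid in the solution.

0.2694 M

n(NaOH) = 0.008923 L × 0.2909 mol/L = 2.596 × 10^-3 mol
n(HCl) = 2.596 × 10^-3 mol (1:1 mole ratio)
[HCl] = 2.596 × 10^-3 mol / 0.009634 L = 0.2694 mol/L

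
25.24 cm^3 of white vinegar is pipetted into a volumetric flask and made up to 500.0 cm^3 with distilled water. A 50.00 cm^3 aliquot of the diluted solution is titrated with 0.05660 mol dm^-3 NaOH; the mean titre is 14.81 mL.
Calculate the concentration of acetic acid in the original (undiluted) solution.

0.3321 mol/L

CH3COOH + NaOH → CH3COONa + H2O
n(NaOH) = 0.01481 × 0.05660 = 8.382 × 10^-4 mol
n(CH3COOH) in the aliquot = 8.382 × 10^-4 mol (1:1 ratio)
[CH3COOH]_dilute = 8.382 × 10^-4 / 0.05000 = 0.01676 mol/L
Dilution factor = 500.0 / 25.24 = 19.81
[CH3COOH]_stock = 0.01676 × 19.81 = 0.3321 mol/L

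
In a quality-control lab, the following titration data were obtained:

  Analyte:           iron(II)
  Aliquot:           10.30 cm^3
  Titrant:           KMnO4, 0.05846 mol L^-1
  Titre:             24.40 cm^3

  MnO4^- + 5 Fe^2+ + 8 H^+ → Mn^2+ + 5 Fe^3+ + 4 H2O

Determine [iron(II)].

0.6924 mol/L

n(KMnO4) = 0.02440 L × 0.05846 mol/L = 1.426 × 10^-3 mol
From the 5:1 mole ratio, n(Fe2+) = 5/1 × 1.426 × 10^-3 = 7.132 × 10^-3 mol
[Fe2+] = 7.132 × 10^-3 mol / 0.01030 L = 0.6924 mol/L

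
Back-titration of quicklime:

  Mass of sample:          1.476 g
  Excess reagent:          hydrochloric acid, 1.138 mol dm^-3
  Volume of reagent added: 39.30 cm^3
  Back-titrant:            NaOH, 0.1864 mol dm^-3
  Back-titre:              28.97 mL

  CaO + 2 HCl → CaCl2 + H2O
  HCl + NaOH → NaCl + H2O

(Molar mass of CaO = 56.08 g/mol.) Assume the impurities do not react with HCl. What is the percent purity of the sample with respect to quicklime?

n(HCl) added = 0.03930 × 1.138 = 0.04472 mol
n(NaOH) used in back-titration = 0.02897 × 0.1864 = 5.400 × 10^-3 mol
n(HCl) left over = 5.400 × 10^-3 mol (1:1 ratio)
n(HCl) consumed by analyte = 0.04472 − 5.400 × 10^-3 = 0.03932 mol
From the 1:2 ratio, n(CaO) = 1/2 × 0.03932 = 0.01966 mol
mass of CaO = 0.01966 × 56.08 = 1.103 g
% CaO = 1.103 / 1.476 × 100 = 74.70 %

74.70 %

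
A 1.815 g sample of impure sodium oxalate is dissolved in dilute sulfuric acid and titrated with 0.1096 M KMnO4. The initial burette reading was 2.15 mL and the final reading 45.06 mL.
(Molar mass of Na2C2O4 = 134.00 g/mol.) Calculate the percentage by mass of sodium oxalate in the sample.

86.80 %

2 MnO4^- + 5 C2O4^2- + 16 H^+ → 2 Mn^2+ + 10 CO2 + 8 H2O
n(KMnO4) = 0.04291 L × 0.1096 mol/L = 4.703 × 10^-3 mol
From the 5:2 ratio, n(Na2C2O4) = 5/2 × 4.703 × 10^-3 = 0.01176 mol
mass of Na2C2O4 = 0.01176 × 134.00 g/mol = 1.575 g
% Na2C2O4 = 1.575 / 1.815 × 100 = 86.80 %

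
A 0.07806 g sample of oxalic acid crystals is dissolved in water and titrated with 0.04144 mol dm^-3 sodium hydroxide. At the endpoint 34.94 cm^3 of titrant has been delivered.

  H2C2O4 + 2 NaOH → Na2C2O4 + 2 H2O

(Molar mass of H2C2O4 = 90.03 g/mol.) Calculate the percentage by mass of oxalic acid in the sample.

83.50 %

n(NaOH) = 0.03494 L × 0.04144 mol/L = 1.448 × 10^-3 mol
From the 1:2 ratio, n(H2C2O4) = 1/2 × 1.448 × 10^-3 = 7.240 × 10^-4 mol
mass of H2C2O4 = 7.240 × 10^-4 × 90.03 g/mol = 0.06518 g
% H2C2O4 = 0.06518 / 0.07806 × 100 = 83.50 %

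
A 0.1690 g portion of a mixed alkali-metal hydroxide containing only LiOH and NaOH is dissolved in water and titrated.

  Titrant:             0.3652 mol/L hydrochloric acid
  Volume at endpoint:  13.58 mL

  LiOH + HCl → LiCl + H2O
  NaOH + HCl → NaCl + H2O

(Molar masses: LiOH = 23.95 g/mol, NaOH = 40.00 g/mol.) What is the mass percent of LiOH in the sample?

n(HCl) = 0.01358 × 0.3652 = 4.959 × 10^-3 mol
Let x = n(LiOH), y = n(NaOH).
Titrant: 1x + 1y = 4.959 × 10^-3;  mass: 23.95x + 40.00y = 0.1690
Solving, x = 1.830 × 10^-3 mol, y = 3.129 × 10^-3 mol
mass of LiOH = 1.830 × 10^-3 × 23.95 = 0.04384 g
% LiOH = 0.04384 / 0.1690 × 100 = 25.94 %

25.94 %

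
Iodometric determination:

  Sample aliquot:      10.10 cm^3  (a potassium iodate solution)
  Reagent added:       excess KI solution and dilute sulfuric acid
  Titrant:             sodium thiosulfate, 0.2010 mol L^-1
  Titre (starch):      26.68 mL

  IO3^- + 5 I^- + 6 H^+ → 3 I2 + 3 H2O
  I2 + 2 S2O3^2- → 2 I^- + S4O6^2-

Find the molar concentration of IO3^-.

n(S2O3^2-) = 0.02668 × 0.2010 = 5.363 × 10^-3 mol
n(I2) = n(S2O3^2-)/2 = 2.681 × 10^-3 mol
From the 1:3 ratio, n(IO3^-) in the aliquot = 1/3 × 2.681 × 10^-3 = 8.938 × 10^-4 mol
[IO3^-] = 8.938 × 10^-4 / 0.01010 = 0.08849 mol/L

0.08849 mol/L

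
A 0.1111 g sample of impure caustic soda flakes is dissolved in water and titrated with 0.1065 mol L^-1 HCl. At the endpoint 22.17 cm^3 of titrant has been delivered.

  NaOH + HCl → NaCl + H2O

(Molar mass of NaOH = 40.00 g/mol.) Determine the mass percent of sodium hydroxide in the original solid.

85.01 %

n(HCl) = 0.02217 L × 0.1065 mol/L = 2.361 × 10^-3 mol
n(NaOH) = 2.361 × 10^-3 mol (1:1 ratio)
mass of NaOH = 2.361 × 10^-3 × 40.00 g/mol = 0.09444 g
% NaOH = 0.09444 / 0.1111 × 100 = 85.01 %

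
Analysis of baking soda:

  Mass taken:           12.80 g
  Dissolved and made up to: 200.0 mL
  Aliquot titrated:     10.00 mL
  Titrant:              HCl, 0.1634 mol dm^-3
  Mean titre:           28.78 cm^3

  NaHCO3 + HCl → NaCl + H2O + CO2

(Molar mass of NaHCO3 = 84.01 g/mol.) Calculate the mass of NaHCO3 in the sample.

n(HCl) per titration = 0.02878 × 0.1634 = 4.703 × 10^-3 mol
n(NaHCO3) in each aliquot = 4.703 × 10^-3 mol (1:1 ratio)
n(NaHCO3) in the whole flask = 4.703 × 10^-3 × 200.0/10.00 = 0.09405 mol
mass of NaHCO3 = 0.09405 × 84.01 = 7.901 g

7.901 g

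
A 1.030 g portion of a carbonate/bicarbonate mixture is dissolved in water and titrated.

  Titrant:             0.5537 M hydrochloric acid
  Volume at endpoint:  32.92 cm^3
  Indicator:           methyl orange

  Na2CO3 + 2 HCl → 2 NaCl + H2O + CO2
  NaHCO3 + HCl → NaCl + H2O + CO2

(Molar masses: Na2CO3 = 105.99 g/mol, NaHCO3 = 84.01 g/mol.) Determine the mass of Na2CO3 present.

0.8566 g

n(HCl) = 0.03292 × 0.5537 = 0.01823 mol
Let x = n(Na2CO3), y = n(NaHCO3).
Titrant: 2x + 1y = 0.01823;  mass: 105.99x + 84.01y = 1.030
Solving, x = 8.082 × 10^-3 mol, y = 2.064 × 10^-3 mol
mass of Na2CO3 = 8.082 × 10^-3 × 105.99 = 0.8566 g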